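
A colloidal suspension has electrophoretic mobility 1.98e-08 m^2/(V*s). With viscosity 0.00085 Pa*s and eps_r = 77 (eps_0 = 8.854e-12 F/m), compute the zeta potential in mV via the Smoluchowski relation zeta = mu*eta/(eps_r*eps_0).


Smoluchowski equation: zeta = mu * eta / (eps_r * eps_0)
zeta = 1.98e-08 * 0.00085 / (77 * 8.854e-12)
zeta = 0.024686 V = 24.69 mV

24.69


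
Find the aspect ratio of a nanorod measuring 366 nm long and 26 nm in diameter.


Aspect ratio AR = length / diameter
AR = 366 / 26
AR = 14.08

14.08


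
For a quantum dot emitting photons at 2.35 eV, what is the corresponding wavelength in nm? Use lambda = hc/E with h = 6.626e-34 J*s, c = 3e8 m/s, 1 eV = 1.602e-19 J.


Convert energy: E = 2.35 eV = 2.35 * 1.602e-19 = 3.7647e-19 J
lambda = h*c / E = 6.626e-34 * 3e8 / 3.7647e-19
lambda = 5.2801e-07 m = 528.0 nm

528.0


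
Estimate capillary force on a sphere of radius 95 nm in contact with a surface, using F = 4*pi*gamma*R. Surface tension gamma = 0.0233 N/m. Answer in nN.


Convert radius: R = 95 nm = 9.5e-08 m
F = 4 * pi * gamma * R
F = 4 * pi * 0.0233 * 9.5e-08
F = 2.78157e-08 N = 27.8157 nN

27.8157


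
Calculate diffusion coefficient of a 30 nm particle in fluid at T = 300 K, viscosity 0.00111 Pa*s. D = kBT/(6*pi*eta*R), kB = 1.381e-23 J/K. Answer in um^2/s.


Radius R = 30/2 = 15 nm = 1.5e-08 m
D = kB*T / (6*pi*eta*R)
D = 1.381e-23 * 300 / (6 * pi * 0.00111 * 1.5e-08)
D = 1.32008e-11 m^2/s = 13.201 um^2/s

13.201


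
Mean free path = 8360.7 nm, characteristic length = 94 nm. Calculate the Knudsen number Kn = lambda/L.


Knudsen number Kn = lambda / L
Kn = 8360.7 / 94
Kn = 88.9436

88.9436


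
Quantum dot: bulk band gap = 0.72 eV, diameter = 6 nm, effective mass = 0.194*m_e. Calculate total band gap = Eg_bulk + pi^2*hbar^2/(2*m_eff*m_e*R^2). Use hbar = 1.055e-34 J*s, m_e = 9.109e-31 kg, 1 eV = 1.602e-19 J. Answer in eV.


Radius R = 6/2 nm = 3e-09 m
Confinement energy dE = pi^2 * hbar^2 / (2 * m_eff * m_e * R^2)
dE = pi^2 * (1.055e-34)^2 / (2 * 0.194 * 9.109e-31 * (3e-09)^2) J, divided by 1.602e-19 J/eV
dE = 0.2156 eV
Total band gap = E_g(bulk) + dE = 0.72 + 0.2156 = 0.9356 eV

0.9356


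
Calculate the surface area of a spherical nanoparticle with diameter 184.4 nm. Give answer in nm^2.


Radius r = 184.4/2 = 92.2 nm
Surface area SA = 4 * pi * r^2
SA = 4 * pi * (92.2)^2
SA = 106824.71 nm^2

106824.71


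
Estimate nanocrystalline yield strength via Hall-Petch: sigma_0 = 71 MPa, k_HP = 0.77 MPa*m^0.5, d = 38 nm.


d = 38 nm = 3.8e-08 m
sqrt(d) = 0.0001949359
Hall-Petch contribution = k / sqrt(d) = 0.77 / 0.0001949359 = 3950.0 MPa
sigma = sigma_0 + k/sqrt(d) = 71 + 3950.0 = 4021.0 MPa

4021.0


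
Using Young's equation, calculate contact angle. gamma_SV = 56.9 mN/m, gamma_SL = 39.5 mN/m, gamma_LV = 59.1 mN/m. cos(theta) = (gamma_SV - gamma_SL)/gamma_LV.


cos(theta) = (gamma_SV - gamma_SL) / gamma_LV
cos(theta) = (56.9 - 39.5) / 59.1
cos(theta) = 0.294416
theta = arccos(0.294416) = 72.88 degrees

72.88


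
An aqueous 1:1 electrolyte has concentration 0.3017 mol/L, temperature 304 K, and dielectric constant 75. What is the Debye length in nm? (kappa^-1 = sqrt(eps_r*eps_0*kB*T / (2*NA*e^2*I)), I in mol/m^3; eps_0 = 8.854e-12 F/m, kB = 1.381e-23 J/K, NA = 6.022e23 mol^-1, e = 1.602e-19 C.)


Ionic strength I = 0.3017 * 1^2 * 1000 = 301.7 mol/m^3
kappa^-1 = sqrt(75 * 8.854e-12 * 1.381e-23 * 304 / (2 * 6.022e23 * (1.602e-19)^2 * 301.7))
kappa^-1 = 0.547 nm

0.547


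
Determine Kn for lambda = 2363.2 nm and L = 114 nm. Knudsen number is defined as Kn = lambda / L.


Knudsen number Kn = lambda / L
Kn = 2363.2 / 114
Kn = 20.7298

20.7298


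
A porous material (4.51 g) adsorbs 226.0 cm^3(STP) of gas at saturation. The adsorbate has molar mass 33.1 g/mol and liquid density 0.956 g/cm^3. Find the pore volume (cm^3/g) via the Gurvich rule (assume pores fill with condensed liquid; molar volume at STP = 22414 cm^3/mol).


Moles adsorbed n = V_ads / 22414 = 226.0 / 22414 = 1.008298e-02 mol
Liquid volume V_liq = n * M / rho_liq = 1.008298e-02 * 33.1 / 0.956 = 0.34911 cm^3
Specific pore volume V_pore = V_liq / m_sample = 0.34911 / 4.51
V_pore = 0.0774 cm^3/g

0.0774


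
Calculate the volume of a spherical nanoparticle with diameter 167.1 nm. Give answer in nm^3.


Radius r = 167.1/2 = 83.55 nm
Volume V = (4/3) * pi * r^3
V = (4/3) * pi * (83.55)^3
V = 2443025.34 nm^3

2443025.34


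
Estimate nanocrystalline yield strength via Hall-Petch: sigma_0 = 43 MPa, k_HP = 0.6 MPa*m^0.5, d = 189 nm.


d = 189 nm = 1.89e-07 m
sqrt(d) = 0.0004347413
Hall-Petch contribution = k / sqrt(d) = 0.6 / 0.0004347413 = 1380.1 MPa
sigma = sigma_0 + k/sqrt(d) = 43 + 1380.1 = 1423.1 MPa

1423.1


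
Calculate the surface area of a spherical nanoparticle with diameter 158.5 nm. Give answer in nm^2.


Radius r = 158.5/2 = 79.25 nm
Surface area SA = 4 * pi * r^2
SA = 4 * pi * (79.25)^2
SA = 78923.88 nm^2

78923.88


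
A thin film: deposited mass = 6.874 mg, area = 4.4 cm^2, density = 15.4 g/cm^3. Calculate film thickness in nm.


Convert: m = 6.874 mg = 6.8740e-06 kg, A = 4.4 cm^2 = 4.4000e-04 m^2, rho = 15.4 g/cm^3 = 15400 kg/m^3
t = m / (A * rho)
t = 6.8740e-06 / (4.4000e-04 * 15400)
t = 1.0145e-06 m = 1014.5 nm

1014.5


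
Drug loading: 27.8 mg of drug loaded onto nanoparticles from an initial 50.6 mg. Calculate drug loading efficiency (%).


Drug loading efficiency = (drug loaded / drug initial) * 100
DLE = 27.8 / 50.6 * 100
DLE = 0.5494 * 100
DLE = 54.94%

54.94


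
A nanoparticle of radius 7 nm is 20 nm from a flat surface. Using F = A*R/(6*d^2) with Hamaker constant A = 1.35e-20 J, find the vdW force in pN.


Convert to SI: R = 7 nm = 7e-09 m, d = 20 nm = 2e-08 m
F = A * R / (6 * d^2)
F = 1.35e-20 * 7e-09 / (6 * (2e-08)^2)
F = 3.9375e-14 N = 0.039 pN

0.039


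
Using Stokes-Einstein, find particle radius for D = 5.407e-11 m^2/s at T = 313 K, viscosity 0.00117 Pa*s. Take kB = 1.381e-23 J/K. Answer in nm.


Stokes-Einstein: R = kB*T / (6*pi*eta*D)
R = 1.381e-23 * 313 / (6 * pi * 0.00117 * 5.407e-11)
R = 3.62489e-09 m = 3.62 nm

3.62


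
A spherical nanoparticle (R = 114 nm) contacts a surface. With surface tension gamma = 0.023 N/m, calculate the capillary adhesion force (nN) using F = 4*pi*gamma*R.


Convert radius: R = 114 nm = 1.14e-07 m
F = 4 * pi * gamma * R
F = 4 * pi * 0.023 * 1.14e-07
F = 3.2949e-08 N = 32.949 nN

32.949


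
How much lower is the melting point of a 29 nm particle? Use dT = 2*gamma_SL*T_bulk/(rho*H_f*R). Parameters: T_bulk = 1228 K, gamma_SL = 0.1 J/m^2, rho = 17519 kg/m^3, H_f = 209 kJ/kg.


Radius R = 29/2 = 14.5 nm = 1.45e-08 m
Convert H_f = 209 kJ/kg = 209000 J/kg
dT = 2 * gamma_SL * T_bulk / (rho * H_f * R)
dT = 2 * 0.1 * 1228 / (17519 * 209000 * 1.45e-08)
dT = 4.6 K

4.6


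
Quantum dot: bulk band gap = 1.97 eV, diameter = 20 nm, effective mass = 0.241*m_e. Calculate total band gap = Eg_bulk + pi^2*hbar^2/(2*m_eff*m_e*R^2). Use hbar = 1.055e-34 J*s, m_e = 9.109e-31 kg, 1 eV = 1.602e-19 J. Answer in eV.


Radius R = 20/2 nm = 1e-08 m
Confinement energy dE = pi^2 * hbar^2 / (2 * m_eff * m_e * R^2)
dE = pi^2 * (1.055e-34)^2 / (2 * 0.241 * 9.109e-31 * (1e-08)^2) J, divided by 1.602e-19 J/eV
dE = 0.0156 eV
Total band gap = E_g(bulk) + dE = 1.97 + 0.0156 = 1.9856 eV

1.9856


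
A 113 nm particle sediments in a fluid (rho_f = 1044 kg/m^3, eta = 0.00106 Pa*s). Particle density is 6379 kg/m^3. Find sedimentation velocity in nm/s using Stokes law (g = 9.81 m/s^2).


Radius R = 113/2 nm = 5.65e-08 m
Density difference = 6379 - 1044 = 5335 kg/m^3
v = 2 * R^2 * (rho_p - rho_f) * g / (9 * eta)
v = 2 * (5.65e-08)^2 * 5335 * 9.81 / (9 * 0.00106)
v = 3.50253e-08 m/s = 35.0253 nm/s

35.0253


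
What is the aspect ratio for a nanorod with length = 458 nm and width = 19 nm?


Aspect ratio AR = length / diameter
AR = 458 / 19
AR = 24.11

24.11


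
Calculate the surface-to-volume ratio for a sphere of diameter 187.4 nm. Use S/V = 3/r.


Radius r = 187.4/2 = 93.7 nm
S/V = 3 / r = 3 / 93.7
S/V = 0.032 nm^-1

0.032


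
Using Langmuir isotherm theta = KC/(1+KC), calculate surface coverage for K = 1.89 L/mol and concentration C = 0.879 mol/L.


Langmuir isotherm: theta = K*C / (1 + K*C)
K*C = 1.89 * 0.879 = 1.66131
theta = 1.66131 / (1 + 1.66131) = 1.66131 / 2.66131
theta = 0.6242

0.6242


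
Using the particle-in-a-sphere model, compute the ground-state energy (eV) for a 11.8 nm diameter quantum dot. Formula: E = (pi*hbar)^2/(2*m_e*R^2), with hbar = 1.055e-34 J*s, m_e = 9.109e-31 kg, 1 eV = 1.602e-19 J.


Radius R = 11.8/2 = 5.9 nm = 5.9e-09 m
E = (pi * 1.055e-34)^2 / (2 * 9.109e-31 * (5.9e-09)^2)
E(J) = 1.73221e-21
E = E(J) / 1.602e-19 = 0.0108 eV

0.0108


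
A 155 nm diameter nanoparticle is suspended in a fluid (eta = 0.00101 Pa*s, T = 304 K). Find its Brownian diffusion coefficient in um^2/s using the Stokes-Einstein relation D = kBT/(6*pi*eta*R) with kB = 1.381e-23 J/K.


Radius R = 155/2 = 77.5 nm = 7.75e-08 m
D = kB*T / (6*pi*eta*R)
D = 1.381e-23 * 304 / (6 * pi * 0.00101 * 7.75e-08)
D = 2.8454e-12 m^2/s = 2.845 um^2/s

2.845


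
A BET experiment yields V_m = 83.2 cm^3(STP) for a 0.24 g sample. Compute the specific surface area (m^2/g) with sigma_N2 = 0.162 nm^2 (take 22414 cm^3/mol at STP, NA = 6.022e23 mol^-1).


Number of moles in monolayer = V_m / 22414 = 83.2 / 22414 = 0.00371197
Number of molecules = moles * NA = 0.00371197 * 6.022e23
SA = molecules * sigma / mass
SA = (83.2 / 22414) * 6.022e23 * 0.162e-18 / 0.24
SA = 1508.9 m^2/g

1508.9


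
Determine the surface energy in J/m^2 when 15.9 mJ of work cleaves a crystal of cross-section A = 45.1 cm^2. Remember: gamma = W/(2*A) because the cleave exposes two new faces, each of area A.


Convert: A = 45.1 cm^2 = 0.00451 m^2, W = 15.9 mJ = 0.0159 J
Cleaving exposes two faces of area A, so total new surface = 2*A and gamma = W / (2*A)
gamma = 0.0159 / (2 * 0.00451)
gamma = 1.763 J/m^2

1.763


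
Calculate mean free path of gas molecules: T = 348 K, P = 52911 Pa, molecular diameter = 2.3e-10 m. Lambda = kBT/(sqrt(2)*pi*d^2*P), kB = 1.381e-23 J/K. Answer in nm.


Mean free path: lambda = kB*T / (sqrt(2) * pi * d^2 * P)
lambda = 1.381e-23 * 348 / (sqrt(2) * pi * (2.3e-10)^2 * 52911)
lambda = 3.86462e-07 m
lambda = 386.46 nm

386.46


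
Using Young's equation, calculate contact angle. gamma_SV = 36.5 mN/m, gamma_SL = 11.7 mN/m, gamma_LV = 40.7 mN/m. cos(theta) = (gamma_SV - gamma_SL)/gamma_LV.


cos(theta) = (gamma_SV - gamma_SL) / gamma_LV
cos(theta) = (36.5 - 11.7) / 40.7
cos(theta) = 0.609337
theta = arccos(0.609337) = 52.46 degrees

52.46


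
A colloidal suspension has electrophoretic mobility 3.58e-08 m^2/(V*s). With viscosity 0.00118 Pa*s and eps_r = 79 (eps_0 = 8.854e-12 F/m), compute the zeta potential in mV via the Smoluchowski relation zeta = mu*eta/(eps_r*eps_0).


Smoluchowski equation: zeta = mu * eta / (eps_r * eps_0)
zeta = 3.58e-08 * 0.00118 / (79 * 8.854e-12)
zeta = 0.060395 V = 60.39 mV

60.39


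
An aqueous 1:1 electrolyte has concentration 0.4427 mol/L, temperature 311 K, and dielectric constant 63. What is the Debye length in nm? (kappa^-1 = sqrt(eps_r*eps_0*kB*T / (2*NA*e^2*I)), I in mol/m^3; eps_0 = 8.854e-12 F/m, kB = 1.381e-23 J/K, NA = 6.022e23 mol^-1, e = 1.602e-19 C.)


Ionic strength I = 0.4427 * 1^2 * 1000 = 442.7 mol/m^3
kappa^-1 = sqrt(63 * 8.854e-12 * 1.381e-23 * 311 / (2 * 6.022e23 * (1.602e-19)^2 * 442.7))
kappa^-1 = 0.418 nm

0.418


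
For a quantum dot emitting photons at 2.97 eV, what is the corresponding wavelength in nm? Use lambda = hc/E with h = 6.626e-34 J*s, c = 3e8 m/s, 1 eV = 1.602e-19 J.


Convert energy: E = 2.97 eV = 2.97 * 1.602e-19 = 4.75794e-19 J
lambda = h*c / E = 6.626e-34 * 3e8 / 4.75794e-19
lambda = 4.17786e-07 m = 417.8 nm

417.8


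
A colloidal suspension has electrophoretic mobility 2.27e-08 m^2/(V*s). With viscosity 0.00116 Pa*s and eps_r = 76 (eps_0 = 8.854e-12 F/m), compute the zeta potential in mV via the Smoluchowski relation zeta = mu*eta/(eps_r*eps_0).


Smoluchowski equation: zeta = mu * eta / (eps_r * eps_0)
zeta = 2.27e-08 * 0.00116 / (76 * 8.854e-12)
zeta = 0.039132 V = 39.13 mV

39.13


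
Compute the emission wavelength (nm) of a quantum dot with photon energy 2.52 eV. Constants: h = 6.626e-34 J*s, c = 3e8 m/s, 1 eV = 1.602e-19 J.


Convert energy: E = 2.52 eV = 2.52 * 1.602e-19 = 4.03704e-19 J
lambda = h*c / E = 6.626e-34 * 3e8 / 4.03704e-19
lambda = 4.9239e-07 m = 492.4 nm

492.4


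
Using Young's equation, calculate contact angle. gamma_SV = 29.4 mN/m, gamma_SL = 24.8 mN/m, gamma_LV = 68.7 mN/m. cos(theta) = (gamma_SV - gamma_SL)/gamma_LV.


cos(theta) = (gamma_SV - gamma_SL) / gamma_LV
cos(theta) = (29.4 - 24.8) / 68.7
cos(theta) = 0.066958
theta = arccos(0.066958) = 86.16 degrees

86.16


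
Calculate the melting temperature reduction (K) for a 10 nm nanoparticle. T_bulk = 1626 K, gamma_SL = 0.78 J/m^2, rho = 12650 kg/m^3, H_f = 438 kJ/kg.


Radius R = 10/2 = 5 nm = 5e-09 m
Convert H_f = 438 kJ/kg = 438000 J/kg
dT = 2 * gamma_SL * T_bulk / (rho * H_f * R)
dT = 2 * 0.78 * 1626 / (12650 * 438000 * 5e-09)
dT = 91.6 K

91.6


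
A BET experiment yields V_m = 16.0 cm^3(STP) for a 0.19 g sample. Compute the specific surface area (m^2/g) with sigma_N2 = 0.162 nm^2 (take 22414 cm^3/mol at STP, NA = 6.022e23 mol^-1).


Number of moles in monolayer = V_m / 22414 = 16.0 / 22414 = 0.00071384
Number of molecules = moles * NA = 0.00071384 * 6.022e23
SA = molecules * sigma / mass
SA = (16.0 / 22414) * 6.022e23 * 0.162e-18 / 0.19
SA = 366.5 m^2/g

366.5


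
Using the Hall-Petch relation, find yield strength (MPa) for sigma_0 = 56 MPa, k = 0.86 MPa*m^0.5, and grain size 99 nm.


d = 99 nm = 9.9e-08 m
sqrt(d) = 0.0003146427
Hall-Petch contribution = k / sqrt(d) = 0.86 / 0.0003146427 = 2733.3 MPa
sigma = sigma_0 + k/sqrt(d) = 56 + 2733.3 = 2789.3 MPa

2789.3


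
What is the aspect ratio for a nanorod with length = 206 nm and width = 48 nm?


Aspect ratio AR = length / diameter
AR = 206 / 48
AR = 4.29

4.29


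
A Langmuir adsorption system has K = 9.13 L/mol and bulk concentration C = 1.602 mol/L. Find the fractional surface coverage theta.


Langmuir isotherm: theta = K*C / (1 + K*C)
K*C = 9.13 * 1.602 = 14.62626
theta = 14.62626 / (1 + 14.62626) = 14.62626 / 15.62626
theta = 0.936

0.936


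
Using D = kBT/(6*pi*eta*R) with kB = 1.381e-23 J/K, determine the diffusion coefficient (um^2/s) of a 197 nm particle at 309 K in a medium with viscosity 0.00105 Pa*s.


Radius R = 197/2 = 98.5 nm = 9.85e-08 m
D = kB*T / (6*pi*eta*R)
D = 1.381e-23 * 309 / (6 * pi * 0.00105 * 9.85e-08)
D = 2.1889e-12 m^2/s = 2.189 um^2/s

2.189


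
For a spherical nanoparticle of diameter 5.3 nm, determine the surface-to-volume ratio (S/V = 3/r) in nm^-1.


Radius r = 5.3/2 = 2.65 nm
S/V = 3 / r = 3 / 2.65
S/V = 1.1321 nm^-1

1.1321


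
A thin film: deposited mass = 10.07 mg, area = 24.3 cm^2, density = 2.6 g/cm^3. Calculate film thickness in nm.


Convert: m = 10.07 mg = 1.0070e-05 kg, A = 24.3 cm^2 = 2.4300e-03 m^2, rho = 2.6 g/cm^3 = 2600 kg/m^3
t = m / (A * rho)
t = 1.0070e-05 / (2.4300e-03 * 2600)
t = 1.5939e-06 m = 1593.9 nm

1593.9


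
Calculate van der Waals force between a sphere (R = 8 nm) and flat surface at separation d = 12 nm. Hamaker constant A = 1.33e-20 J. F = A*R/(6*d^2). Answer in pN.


Convert to SI: R = 8 nm = 8e-09 m, d = 12 nm = 1.2e-08 m
F = A * R / (6 * d^2)
F = 1.33e-20 * 8e-09 / (6 * (1.2e-08)^2)
F = 1.23148e-13 N = 0.123 pN

0.123


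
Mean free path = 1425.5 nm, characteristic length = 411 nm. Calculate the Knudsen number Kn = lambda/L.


Knudsen number Kn = lambda / L
Kn = 1425.5 / 411
Kn = 3.4684

3.4684


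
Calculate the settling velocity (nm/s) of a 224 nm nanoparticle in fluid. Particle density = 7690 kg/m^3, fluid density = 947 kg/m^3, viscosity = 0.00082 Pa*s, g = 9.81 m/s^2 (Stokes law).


Radius R = 224/2 nm = 1.12e-07 m
Density difference = 7690 - 947 = 6743 kg/m^3
v = 2 * R^2 * (rho_p - rho_f) * g / (9 * eta)
v = 2 * (1.12e-07)^2 * 6743 * 9.81 / (9 * 0.00082)
v = 2.2487e-07 m/s = 224.8702 nm/s

224.8702


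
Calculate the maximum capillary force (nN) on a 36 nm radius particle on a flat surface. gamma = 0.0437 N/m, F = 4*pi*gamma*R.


Convert radius: R = 36 nm = 3.6e-08 m
F = 4 * pi * gamma * R
F = 4 * pi * 0.0437 * 3.6e-08
F = 1.97694e-08 N = 19.7694 nN

19.7694


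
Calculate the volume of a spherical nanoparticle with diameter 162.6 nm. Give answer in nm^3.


Radius r = 162.6/2 = 81.3 nm
Volume V = (4/3) * pi * r^3
V = (4/3) * pi * (81.3)^3
V = 2250920.96 nm^3

2250920.96


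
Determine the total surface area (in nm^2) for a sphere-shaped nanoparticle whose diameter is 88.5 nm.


Radius r = 88.5/2 = 44.25 nm
Surface area SA = 4 * pi * r^2
SA = 4 * pi * (44.25)^2
SA = 24605.74 nm^2

24605.74


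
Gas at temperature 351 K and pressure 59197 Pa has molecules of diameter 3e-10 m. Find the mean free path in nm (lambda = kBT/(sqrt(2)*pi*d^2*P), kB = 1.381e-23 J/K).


Mean free path: lambda = kB*T / (sqrt(2) * pi * d^2 * P)
lambda = 1.381e-23 * 351 / (sqrt(2) * pi * (3e-10)^2 * 59197)
lambda = 2.04783e-07 m
lambda = 204.78 nm

204.78


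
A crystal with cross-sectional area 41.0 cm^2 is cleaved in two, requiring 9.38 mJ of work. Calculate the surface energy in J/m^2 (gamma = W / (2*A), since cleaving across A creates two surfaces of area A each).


Convert: A = 41.0 cm^2 = 0.0041 m^2, W = 9.38 mJ = 0.00938 J
Cleaving exposes two faces of area A, so total new surface = 2*A and gamma = W / (2*A)
gamma = 0.00938 / (2 * 0.0041)
gamma = 1.144 J/m^2

1.144


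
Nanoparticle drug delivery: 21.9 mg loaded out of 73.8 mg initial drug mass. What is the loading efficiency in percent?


Drug loading efficiency = (drug loaded / drug initial) * 100
DLE = 21.9 / 73.8 * 100
DLE = 0.2967 * 100
DLE = 29.67%

29.67


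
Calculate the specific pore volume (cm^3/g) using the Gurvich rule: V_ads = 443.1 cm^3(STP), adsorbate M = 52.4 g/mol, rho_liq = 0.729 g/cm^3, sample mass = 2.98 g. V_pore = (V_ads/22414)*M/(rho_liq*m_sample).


Moles adsorbed n = V_ads / 22414 = 443.1 / 22414 = 1.976889e-02 mol
Liquid volume V_liq = n * M / rho_liq = 1.976889e-02 * 52.4 / 0.729 = 1.42097 cm^3
Specific pore volume V_pore = V_liq / m_sample = 1.42097 / 2.98
V_pore = 0.4768 cm^3/g

0.4768


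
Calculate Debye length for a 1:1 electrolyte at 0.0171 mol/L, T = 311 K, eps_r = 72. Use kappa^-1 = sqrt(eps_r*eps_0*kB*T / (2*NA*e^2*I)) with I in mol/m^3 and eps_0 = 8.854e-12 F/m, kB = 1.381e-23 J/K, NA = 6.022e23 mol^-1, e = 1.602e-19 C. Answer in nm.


Ionic strength I = 0.0171 * 1^2 * 1000 = 17.1 mol/m^3
kappa^-1 = sqrt(72 * 8.854e-12 * 1.381e-23 * 311 / (2 * 6.022e23 * (1.602e-19)^2 * 17.1))
kappa^-1 = 2.276 nm

2.276


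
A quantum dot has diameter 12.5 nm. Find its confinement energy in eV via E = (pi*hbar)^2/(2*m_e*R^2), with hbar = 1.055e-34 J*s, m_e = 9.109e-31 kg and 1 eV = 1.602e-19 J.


Radius R = 12.5/2 = 6.25 nm = 6.25e-09 m
E = (pi * 1.055e-34)^2 / (2 * 9.109e-31 * (6.25e-09)^2)
E(J) = 1.54363e-21
E = E(J) / 1.602e-19 = 0.0096 eV

0.0096


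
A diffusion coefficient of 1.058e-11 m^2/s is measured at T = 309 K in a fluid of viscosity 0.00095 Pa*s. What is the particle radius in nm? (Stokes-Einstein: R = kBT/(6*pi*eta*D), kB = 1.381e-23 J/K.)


Stokes-Einstein: R = kB*T / (6*pi*eta*D)
R = 1.381e-23 * 309 / (6 * pi * 0.00095 * 1.058e-11)
R = 2.25238e-08 m = 22.52 nm

22.52


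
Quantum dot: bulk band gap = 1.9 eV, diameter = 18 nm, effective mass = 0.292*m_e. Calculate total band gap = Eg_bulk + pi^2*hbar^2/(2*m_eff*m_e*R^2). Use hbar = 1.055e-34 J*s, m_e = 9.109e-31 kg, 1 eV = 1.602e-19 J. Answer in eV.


Radius R = 18/2 nm = 9e-09 m
Confinement energy dE = pi^2 * hbar^2 / (2 * m_eff * m_e * R^2)
dE = pi^2 * (1.055e-34)^2 / (2 * 0.292 * 9.109e-31 * (9e-09)^2) J, divided by 1.602e-19 J/eV
dE = 0.0159 eV
Total band gap = E_g(bulk) + dE = 1.9 + 0.0159 = 1.9159 eV

1.9159


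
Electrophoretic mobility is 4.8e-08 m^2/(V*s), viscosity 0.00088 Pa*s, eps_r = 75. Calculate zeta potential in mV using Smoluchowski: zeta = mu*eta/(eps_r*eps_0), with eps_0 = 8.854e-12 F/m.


Smoluchowski equation: zeta = mu * eta / (eps_r * eps_0)
zeta = 4.8e-08 * 0.00088 / (75 * 8.854e-12)
zeta = 0.06361 V = 63.61 mV

63.61


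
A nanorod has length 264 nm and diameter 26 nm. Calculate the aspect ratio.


Aspect ratio AR = length / diameter
AR = 264 / 26
AR = 10.15

10.15


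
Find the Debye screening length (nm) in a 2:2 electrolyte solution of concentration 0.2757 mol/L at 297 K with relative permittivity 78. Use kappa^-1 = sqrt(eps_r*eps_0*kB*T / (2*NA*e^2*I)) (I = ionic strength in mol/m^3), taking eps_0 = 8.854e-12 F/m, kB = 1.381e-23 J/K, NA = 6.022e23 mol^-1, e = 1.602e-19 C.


Ionic strength I = 0.2757 * 2^2 * 1000 = 1102.8 mol/m^3
kappa^-1 = sqrt(78 * 8.854e-12 * 1.381e-23 * 297 / (2 * 6.022e23 * (1.602e-19)^2 * 1102.8))
kappa^-1 = 0.288 nm

0.288


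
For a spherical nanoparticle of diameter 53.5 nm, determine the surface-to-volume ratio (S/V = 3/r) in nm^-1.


Radius r = 53.5/2 = 26.75 nm
S/V = 3 / r = 3 / 26.75
S/V = 0.1121 nm^-1

0.1121


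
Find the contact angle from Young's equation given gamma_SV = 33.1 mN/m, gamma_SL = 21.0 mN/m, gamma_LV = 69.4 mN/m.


cos(theta) = (gamma_SV - gamma_SL) / gamma_LV
cos(theta) = (33.1 - 21.0) / 69.4
cos(theta) = 0.174352
theta = arccos(0.174352) = 79.96 degrees

79.96


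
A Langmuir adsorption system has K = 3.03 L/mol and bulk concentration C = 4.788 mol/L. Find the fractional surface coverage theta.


Langmuir isotherm: theta = K*C / (1 + K*C)
K*C = 3.03 * 4.788 = 14.50764
theta = 14.50764 / (1 + 14.50764) = 14.50764 / 15.50764
theta = 0.9355

0.9355


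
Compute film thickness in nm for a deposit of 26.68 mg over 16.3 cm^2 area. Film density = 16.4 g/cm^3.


Convert: m = 26.68 mg = 2.6680e-05 kg, A = 16.3 cm^2 = 1.6300e-03 m^2, rho = 16.4 g/cm^3 = 16400 kg/m^3
t = m / (A * rho)
t = 2.6680e-05 / (1.6300e-03 * 16400)
t = 9.9805e-07 m = 998.1 nm

998.1


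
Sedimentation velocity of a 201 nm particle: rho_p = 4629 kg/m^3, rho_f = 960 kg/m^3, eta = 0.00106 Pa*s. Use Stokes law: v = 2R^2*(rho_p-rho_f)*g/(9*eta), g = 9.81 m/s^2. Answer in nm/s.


Radius R = 201/2 nm = 1.005e-07 m
Density difference = 4629 - 960 = 3669 kg/m^3
v = 2 * R^2 * (rho_p - rho_f) * g / (9 * eta)
v = 2 * (1.005e-07)^2 * 3669 * 9.81 / (9 * 0.00106)
v = 7.62132e-08 m/s = 76.2132 nm/s

76.2132


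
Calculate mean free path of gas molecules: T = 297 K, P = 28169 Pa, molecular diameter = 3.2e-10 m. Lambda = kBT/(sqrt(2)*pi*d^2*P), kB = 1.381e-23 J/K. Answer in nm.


Mean free path: lambda = kB*T / (sqrt(2) * pi * d^2 * P)
lambda = 1.381e-23 * 297 / (sqrt(2) * pi * (3.2e-10)^2 * 28169)
lambda = 3.20047e-07 m
lambda = 320.05 nm

320.05


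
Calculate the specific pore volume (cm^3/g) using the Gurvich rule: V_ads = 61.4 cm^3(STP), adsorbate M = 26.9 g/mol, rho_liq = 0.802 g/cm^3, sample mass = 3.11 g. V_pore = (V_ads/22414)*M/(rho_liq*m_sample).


Moles adsorbed n = V_ads / 22414 = 61.4 / 22414 = 2.739359e-03 mol
Liquid volume V_liq = n * M / rho_liq = 2.739359e-03 * 26.9 / 0.802 = 0.09188 cm^3
Specific pore volume V_pore = V_liq / m_sample = 0.09188 / 3.11
V_pore = 0.0295 cm^3/g

0.0295


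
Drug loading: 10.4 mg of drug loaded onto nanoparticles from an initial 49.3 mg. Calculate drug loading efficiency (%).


Drug loading efficiency = (drug loaded / drug initial) * 100
DLE = 10.4 / 49.3 * 100
DLE = 0.211 * 100
DLE = 21.1%

21.1


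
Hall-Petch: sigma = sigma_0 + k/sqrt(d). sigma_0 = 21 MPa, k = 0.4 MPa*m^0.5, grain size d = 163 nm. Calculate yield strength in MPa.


d = 163 nm = 1.63e-07 m
sqrt(d) = 0.0004037326
Hall-Petch contribution = k / sqrt(d) = 0.4 / 0.0004037326 = 990.8 MPa
sigma = sigma_0 + k/sqrt(d) = 21 + 990.8 = 1011.8 MPa

1011.8


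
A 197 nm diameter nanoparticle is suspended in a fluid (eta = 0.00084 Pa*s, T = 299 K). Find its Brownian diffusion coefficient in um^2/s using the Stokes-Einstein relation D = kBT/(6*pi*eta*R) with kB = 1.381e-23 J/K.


Radius R = 197/2 = 98.5 nm = 9.85e-08 m
D = kB*T / (6*pi*eta*R)
D = 1.381e-23 * 299 / (6 * pi * 0.00084 * 9.85e-08)
D = 2.64757e-12 m^2/s = 2.648 um^2/s

2.648


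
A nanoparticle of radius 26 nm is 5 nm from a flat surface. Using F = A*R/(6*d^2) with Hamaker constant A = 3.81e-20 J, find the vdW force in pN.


Convert to SI: R = 26 nm = 2.6e-08 m, d = 5 nm = 5e-09 m
F = A * R / (6 * d^2)
F = 3.81e-20 * 2.6e-08 / (6 * (5e-09)^2)
F = 6.604e-12 N = 6.604 pN

6.604


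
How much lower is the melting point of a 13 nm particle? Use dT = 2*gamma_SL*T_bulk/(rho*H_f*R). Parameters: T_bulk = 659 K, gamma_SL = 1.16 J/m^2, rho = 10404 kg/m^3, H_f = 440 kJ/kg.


Radius R = 13/2 = 6.5 nm = 6.5e-09 m
Convert H_f = 440 kJ/kg = 440000 J/kg
dT = 2 * gamma_SL * T_bulk / (rho * H_f * R)
dT = 2 * 1.16 * 659 / (10404 * 440000 * 6.5e-09)
dT = 51.4 K

51.4


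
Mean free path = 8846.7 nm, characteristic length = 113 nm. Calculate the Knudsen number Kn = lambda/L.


Knudsen number Kn = lambda / L
Kn = 8846.7 / 113
Kn = 78.2894

78.2894


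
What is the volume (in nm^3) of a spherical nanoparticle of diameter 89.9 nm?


Radius r = 89.9/2 = 44.95 nm
Volume V = (4/3) * pi * r^3
V = (4/3) * pi * (44.95)^3
V = 380432.58 nm^3

380432.58


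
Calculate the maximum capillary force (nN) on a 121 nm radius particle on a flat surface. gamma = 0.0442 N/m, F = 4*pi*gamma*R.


Convert radius: R = 121 nm = 1.21e-07 m
F = 4 * pi * gamma * R
F = 4 * pi * 0.0442 * 1.21e-07
F = 6.72075e-08 N = 67.2075 nN

67.2075


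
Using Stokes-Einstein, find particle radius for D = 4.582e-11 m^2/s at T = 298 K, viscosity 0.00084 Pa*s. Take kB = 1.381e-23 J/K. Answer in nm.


Stokes-Einstein: R = kB*T / (6*pi*eta*D)
R = 1.381e-23 * 298 / (6 * pi * 0.00084 * 4.582e-11)
R = 5.6725e-09 m = 5.67 nm

5.67


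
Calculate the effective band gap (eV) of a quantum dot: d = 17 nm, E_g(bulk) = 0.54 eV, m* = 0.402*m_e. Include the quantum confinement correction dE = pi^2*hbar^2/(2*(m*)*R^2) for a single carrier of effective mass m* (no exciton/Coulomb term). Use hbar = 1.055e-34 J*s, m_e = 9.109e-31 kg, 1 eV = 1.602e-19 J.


Radius R = 17/2 nm = 8.5e-09 m
Confinement energy dE = pi^2 * hbar^2 / (2 * m_eff * m_e * R^2)
dE = pi^2 * (1.055e-34)^2 / (2 * 0.402 * 9.109e-31 * (8.5e-09)^2) J, divided by 1.602e-19 J/eV
dE = 0.013 eV
Total band gap = E_g(bulk) + dE = 0.54 + 0.013 = 0.553 eV

0.553


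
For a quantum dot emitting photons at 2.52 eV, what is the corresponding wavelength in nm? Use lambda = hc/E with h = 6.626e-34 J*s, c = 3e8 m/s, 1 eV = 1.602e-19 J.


Convert energy: E = 2.52 eV = 2.52 * 1.602e-19 = 4.03704e-19 J
lambda = h*c / E = 6.626e-34 * 3e8 / 4.03704e-19
lambda = 4.9239e-07 m = 492.4 nm

492.4


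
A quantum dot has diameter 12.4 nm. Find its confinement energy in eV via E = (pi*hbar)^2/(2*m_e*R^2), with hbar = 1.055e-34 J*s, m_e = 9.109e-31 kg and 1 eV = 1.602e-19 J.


Radius R = 12.4/2 = 6.2 nm = 6.2e-09 m
E = (pi * 1.055e-34)^2 / (2 * 9.109e-31 * (6.2e-09)^2)
E(J) = 1.56863e-21
E = E(J) / 1.602e-19 = 0.0098 eV

0.0098


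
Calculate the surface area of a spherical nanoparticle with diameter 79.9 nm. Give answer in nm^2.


Radius r = 79.9/2 = 39.95 nm
Surface area SA = 4 * pi * r^2
SA = 4 * pi * (39.95)^2
SA = 20055.96 nm^2

20055.96


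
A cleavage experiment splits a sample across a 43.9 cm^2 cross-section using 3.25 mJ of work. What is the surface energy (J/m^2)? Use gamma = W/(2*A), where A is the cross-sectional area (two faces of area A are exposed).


Convert: A = 43.9 cm^2 = 0.00439 m^2, W = 3.25 mJ = 0.00325 J
Cleaving exposes two faces of area A, so total new surface = 2*A and gamma = W / (2*A)
gamma = 0.00325 / (2 * 0.00439)
gamma = 0.37 J/m^2

0.37


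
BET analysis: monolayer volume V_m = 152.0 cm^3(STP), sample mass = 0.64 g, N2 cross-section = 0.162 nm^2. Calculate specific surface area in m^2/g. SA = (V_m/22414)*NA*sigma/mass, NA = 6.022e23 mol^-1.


Number of moles in monolayer = V_m / 22414 = 152.0 / 22414 = 0.00678148
Number of molecules = moles * NA = 0.00678148 * 6.022e23
SA = molecules * sigma / mass
SA = (152.0 / 22414) * 6.022e23 * 0.162e-18 / 0.64
SA = 1033.7 m^2/g

1033.7


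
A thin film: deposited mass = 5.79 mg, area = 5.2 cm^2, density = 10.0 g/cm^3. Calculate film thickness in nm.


Convert: m = 5.79 mg = 5.7900e-06 kg, A = 5.2 cm^2 = 5.2000e-04 m^2, rho = 10.0 g/cm^3 = 10000 kg/m^3
t = m / (A * rho)
t = 5.7900e-06 / (5.2000e-04 * 10000)
t = 1.1135e-06 m = 1113.5 nm

1113.5


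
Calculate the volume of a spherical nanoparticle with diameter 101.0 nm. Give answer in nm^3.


Radius r = 101.0/2 = 50.5 nm
Volume V = (4/3) * pi * r^3
V = (4/3) * pi * (50.5)^3
V = 539464.34 nm^3

539464.34


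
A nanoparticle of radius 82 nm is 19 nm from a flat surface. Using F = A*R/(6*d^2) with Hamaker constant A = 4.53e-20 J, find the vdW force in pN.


Convert to SI: R = 82 nm = 8.2e-08 m, d = 19 nm = 1.9e-08 m
F = A * R / (6 * d^2)
F = 4.53e-20 * 8.2e-08 / (6 * (1.9e-08)^2)
F = 1.71496e-12 N = 1.715 pN

1.715


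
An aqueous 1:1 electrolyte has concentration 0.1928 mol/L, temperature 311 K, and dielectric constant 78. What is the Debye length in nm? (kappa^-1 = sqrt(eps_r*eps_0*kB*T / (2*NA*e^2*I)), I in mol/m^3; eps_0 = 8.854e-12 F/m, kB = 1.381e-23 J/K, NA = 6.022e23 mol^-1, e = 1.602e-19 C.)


Ionic strength I = 0.1928 * 1^2 * 1000 = 192.8 mol/m^3
kappa^-1 = sqrt(78 * 8.854e-12 * 1.381e-23 * 311 / (2 * 6.022e23 * (1.602e-19)^2 * 192.8))
kappa^-1 = 0.705 nm

0.705


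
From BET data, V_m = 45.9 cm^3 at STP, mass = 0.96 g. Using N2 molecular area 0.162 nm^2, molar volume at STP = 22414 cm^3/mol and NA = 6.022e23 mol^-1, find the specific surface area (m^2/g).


Number of moles in monolayer = V_m / 22414 = 45.9 / 22414 = 0.00204783
Number of molecules = moles * NA = 0.00204783 * 6.022e23
SA = molecules * sigma / mass
SA = (45.9 / 22414) * 6.022e23 * 0.162e-18 / 0.96
SA = 208.1 m^2/g

208.1


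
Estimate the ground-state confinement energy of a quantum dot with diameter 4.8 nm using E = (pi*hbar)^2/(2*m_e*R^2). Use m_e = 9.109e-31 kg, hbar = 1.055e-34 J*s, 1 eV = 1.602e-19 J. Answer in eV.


Radius R = 4.8/2 = 2.4 nm = 2.4e-09 m
E = (pi * 1.055e-34)^2 / (2 * 9.109e-31 * (2.4e-09)^2)
E(J) = 1.04684e-20
E = E(J) / 1.602e-19 = 0.0653 eV

0.0653


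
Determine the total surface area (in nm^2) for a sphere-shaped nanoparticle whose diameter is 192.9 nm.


Radius r = 192.9/2 = 96.45 nm
Surface area SA = 4 * pi * r^2
SA = 4 * pi * (96.45)^2
SA = 116899.95 nm^2

116899.95


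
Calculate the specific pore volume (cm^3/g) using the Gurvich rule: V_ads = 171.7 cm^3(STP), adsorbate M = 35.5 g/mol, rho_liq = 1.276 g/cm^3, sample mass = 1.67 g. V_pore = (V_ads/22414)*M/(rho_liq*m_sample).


Moles adsorbed n = V_ads / 22414 = 171.7 / 22414 = 7.660391e-03 mol
Liquid volume V_liq = n * M / rho_liq = 7.660391e-03 * 35.5 / 1.276 = 0.21312 cm^3
Specific pore volume V_pore = V_liq / m_sample = 0.21312 / 1.67
V_pore = 0.1276 cm^3/g

0.1276


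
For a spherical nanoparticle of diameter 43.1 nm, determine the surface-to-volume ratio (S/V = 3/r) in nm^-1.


Radius r = 43.1/2 = 21.55 nm
S/V = 3 / r = 3 / 21.55
S/V = 0.1392 nm^-1

0.1392


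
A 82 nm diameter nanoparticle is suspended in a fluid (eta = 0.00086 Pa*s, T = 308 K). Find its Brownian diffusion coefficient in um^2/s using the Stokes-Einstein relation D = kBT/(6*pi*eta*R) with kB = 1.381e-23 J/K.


Radius R = 82/2 = 41 nm = 4.1e-08 m
D = kB*T / (6*pi*eta*R)
D = 1.381e-23 * 308 / (6 * pi * 0.00086 * 4.1e-08)
D = 6.39972e-12 m^2/s = 6.4 um^2/s

6.4


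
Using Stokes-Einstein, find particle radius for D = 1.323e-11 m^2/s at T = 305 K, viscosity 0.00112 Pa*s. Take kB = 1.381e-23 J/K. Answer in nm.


Stokes-Einstein: R = kB*T / (6*pi*eta*D)
R = 1.381e-23 * 305 / (6 * pi * 0.00112 * 1.323e-11)
R = 1.50805e-08 m = 15.08 nm

15.08


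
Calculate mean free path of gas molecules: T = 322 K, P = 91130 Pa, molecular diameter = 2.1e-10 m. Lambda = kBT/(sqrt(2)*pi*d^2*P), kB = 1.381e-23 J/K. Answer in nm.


Mean free path: lambda = kB*T / (sqrt(2) * pi * d^2 * P)
lambda = 1.381e-23 * 322 / (sqrt(2) * pi * (2.1e-10)^2 * 91130)
lambda = 2.49049e-07 m
lambda = 249.05 nm

249.05


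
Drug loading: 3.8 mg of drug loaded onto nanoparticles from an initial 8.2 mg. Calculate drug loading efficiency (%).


Drug loading efficiency = (drug loaded / drug initial) * 100
DLE = 3.8 / 8.2 * 100
DLE = 0.4634 * 100
DLE = 46.34%

46.34


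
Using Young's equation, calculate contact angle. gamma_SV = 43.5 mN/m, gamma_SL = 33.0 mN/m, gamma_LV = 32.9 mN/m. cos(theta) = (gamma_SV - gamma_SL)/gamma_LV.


cos(theta) = (gamma_SV - gamma_SL) / gamma_LV
cos(theta) = (43.5 - 33.0) / 32.9
cos(theta) = 0.319149
theta = arccos(0.319149) = 71.39 degrees

71.39


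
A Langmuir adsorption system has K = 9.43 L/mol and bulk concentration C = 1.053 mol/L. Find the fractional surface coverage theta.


Langmuir isotherm: theta = K*C / (1 + K*C)
K*C = 9.43 * 1.053 = 9.92979
theta = 9.92979 / (1 + 9.92979) = 9.92979 / 10.92979
theta = 0.9085

0.9085


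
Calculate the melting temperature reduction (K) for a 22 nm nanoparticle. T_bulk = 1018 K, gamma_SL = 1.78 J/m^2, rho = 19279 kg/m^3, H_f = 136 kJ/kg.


Radius R = 22/2 = 11 nm = 1.1e-08 m
Convert H_f = 136 kJ/kg = 136000 J/kg
dT = 2 * gamma_SL * T_bulk / (rho * H_f * R)
dT = 2 * 1.78 * 1018 / (19279 * 136000 * 1.1e-08)
dT = 125.7 K

125.7


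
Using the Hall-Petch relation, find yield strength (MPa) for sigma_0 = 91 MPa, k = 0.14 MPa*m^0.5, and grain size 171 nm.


d = 171 nm = 1.71e-07 m
sqrt(d) = 0.0004135215
Hall-Petch contribution = k / sqrt(d) = 0.14 / 0.0004135215 = 338.6 MPa
sigma = sigma_0 + k/sqrt(d) = 91 + 338.6 = 429.6 MPa

429.6


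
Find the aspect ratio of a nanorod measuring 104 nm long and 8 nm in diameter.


Aspect ratio AR = length / diameter
AR = 104 / 8
AR = 13.0

13.0


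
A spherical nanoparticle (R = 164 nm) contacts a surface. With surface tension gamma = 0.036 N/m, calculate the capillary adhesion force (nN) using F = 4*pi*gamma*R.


Convert radius: R = 164 nm = 1.64e-07 m
F = 4 * pi * gamma * R
F = 4 * pi * 0.036 * 1.64e-07
F = 7.41919e-08 N = 74.1919 nN

74.1919


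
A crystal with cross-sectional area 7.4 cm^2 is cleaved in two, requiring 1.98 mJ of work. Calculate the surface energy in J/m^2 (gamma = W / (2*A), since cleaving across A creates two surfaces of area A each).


Convert: A = 7.4 cm^2 = 0.00074 m^2, W = 1.98 mJ = 0.00198 J
Cleaving exposes two faces of area A, so total new surface = 2*A and gamma = W / (2*A)
gamma = 0.00198 / (2 * 0.00074)
gamma = 1.338 J/m^2

1.338


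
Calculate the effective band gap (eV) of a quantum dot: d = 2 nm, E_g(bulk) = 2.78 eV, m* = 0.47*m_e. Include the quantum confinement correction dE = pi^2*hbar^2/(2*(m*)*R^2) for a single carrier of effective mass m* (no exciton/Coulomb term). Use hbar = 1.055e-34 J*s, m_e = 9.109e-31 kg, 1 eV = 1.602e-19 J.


Radius R = 2/2 nm = 1e-09 m
Confinement energy dE = pi^2 * hbar^2 / (2 * m_eff * m_e * R^2)
dE = pi^2 * (1.055e-34)^2 / (2 * 0.47 * 9.109e-31 * (1e-09)^2) J, divided by 1.602e-19 J/eV
dE = 0.8008 eV
Total band gap = E_g(bulk) + dE = 2.78 + 0.8008 = 3.5808 eV

3.5808


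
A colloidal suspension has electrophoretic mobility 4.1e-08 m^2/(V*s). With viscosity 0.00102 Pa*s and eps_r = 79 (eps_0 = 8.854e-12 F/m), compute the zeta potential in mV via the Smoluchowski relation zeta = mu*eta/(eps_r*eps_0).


Smoluchowski equation: zeta = mu * eta / (eps_r * eps_0)
zeta = 4.1e-08 * 0.00102 / (79 * 8.854e-12)
zeta = 0.059788 V = 59.79 mV

59.79


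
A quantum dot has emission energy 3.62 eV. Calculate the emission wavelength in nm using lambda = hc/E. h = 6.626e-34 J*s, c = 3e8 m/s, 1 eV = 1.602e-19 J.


Convert energy: E = 3.62 eV = 3.62 * 1.602e-19 = 5.79924e-19 J
lambda = h*c / E = 6.626e-34 * 3e8 / 5.79924e-19
lambda = 3.42769e-07 m = 342.8 nm

342.8


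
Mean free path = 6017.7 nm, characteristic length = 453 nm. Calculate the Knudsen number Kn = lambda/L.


Knudsen number Kn = lambda / L
Kn = 6017.7 / 453
Kn = 13.2841

13.2841


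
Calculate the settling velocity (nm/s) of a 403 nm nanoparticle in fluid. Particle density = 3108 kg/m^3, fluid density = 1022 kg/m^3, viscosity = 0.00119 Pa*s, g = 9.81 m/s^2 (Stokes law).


Radius R = 403/2 nm = 2.015e-07 m
Density difference = 3108 - 1022 = 2086 kg/m^3
v = 2 * R^2 * (rho_p - rho_f) * g / (9 * eta)
v = 2 * (2.015e-07)^2 * 2086 * 9.81 / (9 * 0.00119)
v = 1.55158e-07 m/s = 155.1579 nm/s

155.1579


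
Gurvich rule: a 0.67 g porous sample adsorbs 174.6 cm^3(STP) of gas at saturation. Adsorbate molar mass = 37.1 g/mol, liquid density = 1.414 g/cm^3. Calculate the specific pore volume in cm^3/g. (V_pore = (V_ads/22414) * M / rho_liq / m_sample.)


Moles adsorbed n = V_ads / 22414 = 174.6 / 22414 = 7.789774e-03 mol
Liquid volume V_liq = n * M / rho_liq = 7.789774e-03 * 37.1 / 1.414 = 0.20439 cm^3
Specific pore volume V_pore = V_liq / m_sample = 0.20439 / 0.67
V_pore = 0.3051 cm^3/g

0.3051


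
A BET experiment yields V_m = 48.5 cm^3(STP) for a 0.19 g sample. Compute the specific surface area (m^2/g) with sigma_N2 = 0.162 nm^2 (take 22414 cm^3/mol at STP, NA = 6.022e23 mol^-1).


Number of moles in monolayer = V_m / 22414 = 48.5 / 22414 = 0.00216383
Number of molecules = moles * NA = 0.00216383 * 6.022e23
SA = molecules * sigma / mass
SA = (48.5 / 22414) * 6.022e23 * 0.162e-18 / 0.19
SA = 1111.0 m^2/g

1111.0


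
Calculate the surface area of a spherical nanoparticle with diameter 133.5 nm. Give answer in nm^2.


Radius r = 133.5/2 = 66.75 nm
Surface area SA = 4 * pi * r^2
SA = 4 * pi * (66.75)^2
SA = 55990.25 nm^2

55990.25


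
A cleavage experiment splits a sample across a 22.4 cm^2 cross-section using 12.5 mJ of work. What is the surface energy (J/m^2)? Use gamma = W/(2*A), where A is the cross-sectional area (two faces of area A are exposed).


Convert: A = 22.4 cm^2 = 0.00224 m^2, W = 12.5 mJ = 0.0125 J
Cleaving exposes two faces of area A, so total new surface = 2*A and gamma = W / (2*A)
gamma = 0.0125 / (2 * 0.00224)
gamma = 2.79 J/m^2

2.79


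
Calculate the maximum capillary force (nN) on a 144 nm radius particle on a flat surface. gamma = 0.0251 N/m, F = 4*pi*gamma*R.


Convert radius: R = 144 nm = 1.44e-07 m
F = 4 * pi * gamma * R
F = 4 * pi * 0.0251 * 1.44e-07
F = 4.54199e-08 N = 45.4199 nN

45.4199


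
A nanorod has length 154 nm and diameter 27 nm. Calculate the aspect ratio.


Aspect ratio AR = length / diameter
AR = 154 / 27
AR = 5.7

5.7


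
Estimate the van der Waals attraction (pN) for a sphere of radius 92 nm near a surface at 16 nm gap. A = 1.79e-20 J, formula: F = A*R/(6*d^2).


Convert to SI: R = 92 nm = 9.2e-08 m, d = 16 nm = 1.6e-08 m
F = A * R / (6 * d^2)
F = 1.79e-20 * 9.2e-08 / (6 * (1.6e-08)^2)
F = 1.07214e-12 N = 1.072 pN

1.072


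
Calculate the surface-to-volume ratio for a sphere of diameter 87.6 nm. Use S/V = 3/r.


Radius r = 87.6/2 = 43.8 nm
S/V = 3 / r = 3 / 43.8
S/V = 0.0685 nm^-1

0.0685


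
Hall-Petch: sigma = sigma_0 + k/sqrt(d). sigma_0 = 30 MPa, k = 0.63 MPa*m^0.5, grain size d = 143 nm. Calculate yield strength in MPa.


d = 143 nm = 1.43e-07 m
sqrt(d) = 0.0003781534
Hall-Petch contribution = k / sqrt(d) = 0.63 / 0.0003781534 = 1666.0 MPa
sigma = sigma_0 + k/sqrt(d) = 30 + 1666.0 = 1696.0 MPa

1696.0


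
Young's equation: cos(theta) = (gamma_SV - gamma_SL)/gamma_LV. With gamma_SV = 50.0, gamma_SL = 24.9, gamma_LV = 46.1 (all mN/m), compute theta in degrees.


cos(theta) = (gamma_SV - gamma_SL) / gamma_LV
cos(theta) = (50.0 - 24.9) / 46.1
cos(theta) = 0.544469
theta = arccos(0.544469) = 57.01 degrees

57.01


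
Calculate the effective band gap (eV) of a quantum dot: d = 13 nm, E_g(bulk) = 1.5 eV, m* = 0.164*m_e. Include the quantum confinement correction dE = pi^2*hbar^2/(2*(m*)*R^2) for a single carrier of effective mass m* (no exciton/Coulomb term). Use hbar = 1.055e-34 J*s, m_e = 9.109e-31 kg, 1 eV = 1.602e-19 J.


Radius R = 13/2 nm = 6.5e-09 m
Confinement energy dE = pi^2 * hbar^2 / (2 * m_eff * m_e * R^2)
dE = pi^2 * (1.055e-34)^2 / (2 * 0.164 * 9.109e-31 * (6.5e-09)^2) J, divided by 1.602e-19 J/eV
dE = 0.0543 eV
Total band gap = E_g(bulk) + dE = 1.5 + 0.0543 = 1.5543 eV

1.5543
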